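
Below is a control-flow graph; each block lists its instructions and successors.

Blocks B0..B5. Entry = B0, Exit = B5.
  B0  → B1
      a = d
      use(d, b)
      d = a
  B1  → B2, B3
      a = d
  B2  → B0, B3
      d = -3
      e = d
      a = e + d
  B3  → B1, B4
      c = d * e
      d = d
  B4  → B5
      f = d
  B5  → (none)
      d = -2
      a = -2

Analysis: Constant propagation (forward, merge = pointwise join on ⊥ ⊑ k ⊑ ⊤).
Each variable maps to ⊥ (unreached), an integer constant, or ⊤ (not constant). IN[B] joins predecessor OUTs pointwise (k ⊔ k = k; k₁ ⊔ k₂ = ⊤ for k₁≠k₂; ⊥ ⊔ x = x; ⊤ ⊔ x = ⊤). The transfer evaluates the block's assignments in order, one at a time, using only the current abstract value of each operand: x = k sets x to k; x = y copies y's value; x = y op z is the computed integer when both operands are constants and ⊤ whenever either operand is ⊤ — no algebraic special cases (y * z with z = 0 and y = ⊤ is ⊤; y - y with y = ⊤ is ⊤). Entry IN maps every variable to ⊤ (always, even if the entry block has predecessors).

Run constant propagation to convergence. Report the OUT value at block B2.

Answer: {a: -6, b: ⊤, c: ⊤, d: -3, e: -3, f: ⊤}

Working:
Fixpoint table:
  B0: | IN=(all ⊤) | OUT=(all ⊤)
  B1: | IN=(all ⊤) | OUT=(all ⊤)
  B2: | IN=(all ⊤) | OUT={a:-6, d:-3, e:-3; rest ⊤}
  B3: | IN=(all ⊤) | OUT=(all ⊤)
  B4: | IN=(all ⊤) | OUT=(all ⊤)
  B5: | IN=(all ⊤) | OUT={a:-2, d:-2; rest ⊤}

Merge at B2: IN[B2] = OUT[B1] = {a: ⊤, b: ⊤, c: ⊤, d: ⊤, e: ⊤, f: ⊤}
Applying B2's transfer function to that IN value gives OUT[B2] (row B2 above).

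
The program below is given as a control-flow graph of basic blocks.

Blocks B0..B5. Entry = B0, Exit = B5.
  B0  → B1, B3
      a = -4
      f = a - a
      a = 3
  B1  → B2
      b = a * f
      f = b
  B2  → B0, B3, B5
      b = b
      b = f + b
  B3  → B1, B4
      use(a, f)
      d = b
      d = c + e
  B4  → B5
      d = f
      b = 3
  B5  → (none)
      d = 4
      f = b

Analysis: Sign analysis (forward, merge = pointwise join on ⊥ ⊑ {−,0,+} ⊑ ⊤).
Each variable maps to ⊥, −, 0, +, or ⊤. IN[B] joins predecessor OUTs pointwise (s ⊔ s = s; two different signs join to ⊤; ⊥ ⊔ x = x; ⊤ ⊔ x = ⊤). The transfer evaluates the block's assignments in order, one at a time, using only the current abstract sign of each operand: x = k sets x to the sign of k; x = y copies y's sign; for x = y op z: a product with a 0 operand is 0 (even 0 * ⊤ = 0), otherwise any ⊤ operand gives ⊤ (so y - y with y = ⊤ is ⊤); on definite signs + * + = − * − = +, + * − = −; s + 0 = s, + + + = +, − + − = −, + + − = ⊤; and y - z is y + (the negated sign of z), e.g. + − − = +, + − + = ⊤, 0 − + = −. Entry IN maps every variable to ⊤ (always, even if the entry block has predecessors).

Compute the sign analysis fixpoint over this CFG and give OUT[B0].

Answer: {a: +, b: ⊤, c: ⊤, d: ⊤, e: ⊤, f: ⊤}

Working:
Fixpoint table:
  B0:   IN=(all ⊤)   OUT={a:+; rest ⊤}
  B1:   IN={a:+; rest ⊤}   OUT={a:+; rest ⊤}
  B2:   IN={a:+; rest ⊤}   OUT={a:+; rest ⊤}
  B3:   IN={a:+; rest ⊤}   OUT={a:+; rest ⊤}
  B4:   IN={a:+; rest ⊤}   OUT={a:+, b:+; rest ⊤}
  B5:   IN={a:+; rest ⊤}   OUT={a:+, d:+; rest ⊤}

Merge at B0 (entry node, so the boundary value (all ⊤) is joined with the incoming edge(s)): IN[B0] = (all ⊤) ⊔ OUT[B2] = {a: ⊤, b: ⊤, c: ⊤, d: ⊤, e: ⊤, f: ⊤}
Applying B0's transfer function to that IN value gives OUT[B0] (row B0 above).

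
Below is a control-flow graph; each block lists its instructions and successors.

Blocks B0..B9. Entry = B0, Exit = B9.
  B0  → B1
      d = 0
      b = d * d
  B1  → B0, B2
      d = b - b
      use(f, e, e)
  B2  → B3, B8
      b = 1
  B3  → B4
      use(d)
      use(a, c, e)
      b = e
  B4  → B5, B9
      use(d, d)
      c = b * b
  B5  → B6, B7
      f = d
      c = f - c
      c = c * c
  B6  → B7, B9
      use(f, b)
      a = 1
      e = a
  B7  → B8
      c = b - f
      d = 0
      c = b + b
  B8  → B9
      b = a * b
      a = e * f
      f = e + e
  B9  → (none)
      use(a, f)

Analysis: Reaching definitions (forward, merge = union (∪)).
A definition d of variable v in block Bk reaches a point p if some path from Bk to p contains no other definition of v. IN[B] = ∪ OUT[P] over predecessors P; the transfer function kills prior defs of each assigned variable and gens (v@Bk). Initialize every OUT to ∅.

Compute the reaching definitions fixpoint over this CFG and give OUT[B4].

Fixpoint table:
  B0: | IN={b@B0, d@B1} | OUT={b@B0, d@B0}
  B1: | IN={b@B0, d@B0} | OUT={b@B0, d@B1}
  B2: | IN={b@B0, d@B1} | OUT={b@B2, d@B1}
  B3: | IN={b@B2, d@B1} | OUT={b@B3, d@B1}
  B4: | IN={b@B3, d@B1} | OUT={b@B3, c@B4, d@B1}
  B5: | IN={b@B3, c@B4, d@B1} | OUT={b@B3, c@B5, d@B1, f@B5}
  B6: | IN={b@B3, c@B5, d@B1, f@B5} | OUT={a@B6, b@B3, c@B5, d@B1, e@B6, f@B5}
  B7: | IN={a@B6, b@B3, c@B5, d@B1, e@B6, f@B5} | OUT={a@B6, b@B3, c@B7, d@B7, e@B6, f@B5}
  B8: | IN={a@B6, b@B2, b@B3, c@B7, d@B1, d@B7, e@B6, f@B5} | OUT={a@B8, b@B8, c@B7, d@B1, d@B7, e@B6, f@B8}
  B9: | IN={a@B6, a@B8, b@B3, b@B8, c@B4, c@B5, c@B7, d@B1, d@B7, e@B6, f@B5, f@B8} | OUT={a@B6, a@B8, b@B3, b@B8, c@B4, c@B5, c@B7, d@B1, d@B7, e@B6, f@B5, f@B8}

Merge at B4: IN[B4] = OUT[B3] = {b@B3, d@B1}
Applying B4's transfer function to that IN value gives OUT[B4] (row B4 above).

Answer: {b@B3, c@B4, d@B1}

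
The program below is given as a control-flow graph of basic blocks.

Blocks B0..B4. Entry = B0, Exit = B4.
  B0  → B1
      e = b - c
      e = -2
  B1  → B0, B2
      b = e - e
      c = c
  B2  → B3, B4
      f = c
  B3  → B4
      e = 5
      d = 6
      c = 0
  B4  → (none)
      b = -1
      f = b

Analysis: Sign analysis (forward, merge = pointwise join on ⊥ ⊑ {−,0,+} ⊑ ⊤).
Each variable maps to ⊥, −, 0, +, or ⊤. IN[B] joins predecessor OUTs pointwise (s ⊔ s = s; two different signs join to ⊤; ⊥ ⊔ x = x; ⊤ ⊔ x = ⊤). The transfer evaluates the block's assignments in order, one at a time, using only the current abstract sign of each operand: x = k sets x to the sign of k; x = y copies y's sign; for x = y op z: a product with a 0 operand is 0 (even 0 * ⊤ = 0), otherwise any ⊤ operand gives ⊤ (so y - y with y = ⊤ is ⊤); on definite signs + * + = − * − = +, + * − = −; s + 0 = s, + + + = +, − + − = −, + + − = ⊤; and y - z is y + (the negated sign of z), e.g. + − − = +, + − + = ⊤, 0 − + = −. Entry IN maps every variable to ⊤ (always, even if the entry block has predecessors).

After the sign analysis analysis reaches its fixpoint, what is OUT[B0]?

Answer: {a: ⊤, b: ⊤, c: ⊤, d: ⊤, e: -, f: ⊤}

Derivation:
Converged values:
  B0:   IN=(all ⊤)   OUT={e:-; rest ⊤}
  B1:   IN={e:-; rest ⊤}   OUT={e:-; rest ⊤}
  B2:   IN={e:-; rest ⊤}   OUT={e:-; rest ⊤}
  B3:   IN={e:-; rest ⊤}   OUT={c:0, d:+, e:+; rest ⊤}
  B4:   IN=(all ⊤)   OUT={b:-, f:-; rest ⊤}

Merge at B0 (entry node, so the boundary value (all ⊤) is joined with the incoming edge(s)): IN[B0] = (all ⊤) ⊔ OUT[B1] = {a: ⊤, b: ⊤, c: ⊤, d: ⊤, e: ⊤, f: ⊤}
Applying B0's transfer function to that IN value gives OUT[B0] (row B0 above).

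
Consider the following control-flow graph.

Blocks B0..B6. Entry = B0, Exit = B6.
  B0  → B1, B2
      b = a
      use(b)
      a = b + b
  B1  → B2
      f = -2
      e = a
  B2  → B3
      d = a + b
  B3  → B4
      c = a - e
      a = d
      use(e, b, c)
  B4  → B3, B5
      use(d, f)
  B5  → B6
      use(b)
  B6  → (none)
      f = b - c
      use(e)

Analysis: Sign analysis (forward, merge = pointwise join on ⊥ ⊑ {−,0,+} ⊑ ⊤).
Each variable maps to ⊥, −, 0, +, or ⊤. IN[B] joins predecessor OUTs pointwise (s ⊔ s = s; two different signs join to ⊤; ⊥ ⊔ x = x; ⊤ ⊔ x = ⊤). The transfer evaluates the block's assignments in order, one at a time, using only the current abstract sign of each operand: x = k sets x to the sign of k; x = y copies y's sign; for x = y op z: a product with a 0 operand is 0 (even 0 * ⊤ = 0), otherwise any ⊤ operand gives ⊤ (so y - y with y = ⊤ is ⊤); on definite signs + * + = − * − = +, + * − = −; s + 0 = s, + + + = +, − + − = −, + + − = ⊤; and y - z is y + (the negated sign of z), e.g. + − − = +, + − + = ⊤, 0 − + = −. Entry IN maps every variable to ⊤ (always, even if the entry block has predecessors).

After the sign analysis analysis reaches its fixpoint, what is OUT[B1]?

Per-block solution:
  B0:   IN=(all ⊤)   OUT=(all ⊤)
  B1:   IN=(all ⊤)   OUT={f:-; rest ⊤}
  B2:   IN=(all ⊤)   OUT=(all ⊤)
  B3:   IN=(all ⊤)   OUT=(all ⊤)
  B4:   IN=(all ⊤)   OUT=(all ⊤)
  B5:   IN=(all ⊤)   OUT=(all ⊤)
  B6:   IN=(all ⊤)   OUT=(all ⊤)

Merge at B1: IN[B1] = OUT[B0] = {a: ⊤, b: ⊤, c: ⊤, d: ⊤, e: ⊤, f: ⊤}
Applying B1's transfer function to that IN value gives OUT[B1] (row B1 above).

Answer: {a: ⊤, b: ⊤, c: ⊤, d: ⊤, e: ⊤, f: -}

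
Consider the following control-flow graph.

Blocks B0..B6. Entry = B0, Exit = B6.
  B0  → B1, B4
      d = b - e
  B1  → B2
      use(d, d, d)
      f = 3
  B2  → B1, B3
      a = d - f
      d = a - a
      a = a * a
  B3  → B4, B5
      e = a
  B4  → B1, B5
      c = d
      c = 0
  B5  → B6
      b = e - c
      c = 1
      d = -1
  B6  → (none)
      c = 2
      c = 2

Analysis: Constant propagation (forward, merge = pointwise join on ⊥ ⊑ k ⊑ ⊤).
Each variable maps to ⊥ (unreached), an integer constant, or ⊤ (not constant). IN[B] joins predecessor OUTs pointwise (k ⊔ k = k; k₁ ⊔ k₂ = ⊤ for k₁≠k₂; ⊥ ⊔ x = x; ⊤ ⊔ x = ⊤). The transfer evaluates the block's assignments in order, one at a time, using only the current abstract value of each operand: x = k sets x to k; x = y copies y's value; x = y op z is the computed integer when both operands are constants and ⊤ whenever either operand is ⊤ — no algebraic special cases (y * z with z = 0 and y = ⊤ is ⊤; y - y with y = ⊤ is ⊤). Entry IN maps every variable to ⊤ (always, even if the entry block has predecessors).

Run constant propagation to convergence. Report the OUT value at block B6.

Answer: {a: ⊤, b: ⊤, c: 2, d: -1, e: ⊤, f: ⊤}

Derivation:
Fixpoint table:
  B0:  IN=(all ⊤)  OUT=(all ⊤)
  B1:  IN=(all ⊤)  OUT={f:3; rest ⊤}
  B2:  IN={f:3; rest ⊤}  OUT={f:3; rest ⊤}
  B3:  IN={f:3; rest ⊤}  OUT={f:3; rest ⊤}
  B4:  IN=(all ⊤)  OUT={c:0; rest ⊤}
  B5:  IN=(all ⊤)  OUT={c:1, d:-1; rest ⊤}
  B6:  IN={c:1, d:-1; rest ⊤}  OUT={c:2, d:-1; rest ⊤}

Merge at B6: IN[B6] = OUT[B5] = {a: ⊤, b: ⊤, c: 1, d: -1, e: ⊤, f: ⊤}
Applying B6's transfer function to that IN value gives OUT[B6] (row B6 above).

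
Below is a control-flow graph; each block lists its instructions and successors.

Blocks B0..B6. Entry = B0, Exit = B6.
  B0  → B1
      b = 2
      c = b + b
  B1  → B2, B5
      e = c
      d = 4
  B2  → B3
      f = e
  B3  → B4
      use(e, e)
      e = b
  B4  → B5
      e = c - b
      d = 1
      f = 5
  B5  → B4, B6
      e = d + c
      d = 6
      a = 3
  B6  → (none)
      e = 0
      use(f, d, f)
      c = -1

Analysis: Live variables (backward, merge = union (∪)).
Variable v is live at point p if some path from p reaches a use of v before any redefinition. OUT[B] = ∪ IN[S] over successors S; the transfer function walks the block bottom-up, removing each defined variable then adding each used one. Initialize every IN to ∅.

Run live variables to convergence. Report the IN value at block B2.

Per-block solution:
  B0:   IN={f}   OUT={b, c, f}
  B1:   IN={b, c, f}   OUT={b, c, d, e, f}
  B2:   IN={b, c, e}   OUT={b, c, e}
  B3:   IN={b, c, e}   OUT={b, c}
  B4:   IN={b, c}   OUT={b, c, d, f}
  B5:   IN={b, c, d, f}   OUT={b, c, d, f}
  B6:   IN={d, f}   OUT={}

Merge at B2: OUT[B2] = IN[B3] = {b, c, e}
Applying B2's transfer function to that OUT value gives IN[B2] (row B2 above).

Answer: {b, c, e}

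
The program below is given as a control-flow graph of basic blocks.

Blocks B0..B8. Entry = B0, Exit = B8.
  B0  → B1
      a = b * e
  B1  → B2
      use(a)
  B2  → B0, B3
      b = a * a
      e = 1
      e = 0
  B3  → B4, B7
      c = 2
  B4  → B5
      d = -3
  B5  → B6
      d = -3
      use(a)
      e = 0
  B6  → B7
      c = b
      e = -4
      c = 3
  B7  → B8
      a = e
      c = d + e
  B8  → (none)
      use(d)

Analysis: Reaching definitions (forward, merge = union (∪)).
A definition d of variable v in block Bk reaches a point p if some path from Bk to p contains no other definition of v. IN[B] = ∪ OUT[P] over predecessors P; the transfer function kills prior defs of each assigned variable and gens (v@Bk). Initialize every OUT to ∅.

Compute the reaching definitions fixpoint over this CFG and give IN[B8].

Fixpoint table:
  B0:  IN={a@B0, b@B2, e@B2}  OUT={a@B0, b@B2, e@B2}
  B1:  IN={a@B0, b@B2, e@B2}  OUT={a@B0, b@B2, e@B2}
  B2:  IN={a@B0, b@B2, e@B2}  OUT={a@B0, b@B2, e@B2}
  B3:  IN={a@B0, b@B2, e@B2}  OUT={a@B0, b@B2, c@B3, e@B2}
  B4:  IN={a@B0, b@B2, c@B3, e@B2}  OUT={a@B0, b@B2, c@B3, d@B4, e@B2}
  B5:  IN={a@B0, b@B2, c@B3, d@B4, e@B2}  OUT={a@B0, b@B2, c@B3, d@B5, e@B5}
  B6:  IN={a@B0, b@B2, c@B3, d@B5, e@B5}  OUT={a@B0, b@B2, c@B6, d@B5, e@B6}
  B7:  IN={a@B0, b@B2, c@B3, c@B6, d@B5, e@B2, e@B6}  OUT={a@B7, b@B2, c@B7, d@B5, e@B2, e@B6}
  B8:  IN={a@B7, b@B2, c@B7, d@B5, e@B2, e@B6}  OUT={a@B7, b@B2, c@B7, d@B5, e@B2, e@B6}

Merge at B8: IN[B8] = OUT[B7] = {a@B7, b@B2, c@B7, d@B5, e@B2, e@B6}

Answer: {a@B7, b@B2, c@B7, d@B5, e@B2, e@B6}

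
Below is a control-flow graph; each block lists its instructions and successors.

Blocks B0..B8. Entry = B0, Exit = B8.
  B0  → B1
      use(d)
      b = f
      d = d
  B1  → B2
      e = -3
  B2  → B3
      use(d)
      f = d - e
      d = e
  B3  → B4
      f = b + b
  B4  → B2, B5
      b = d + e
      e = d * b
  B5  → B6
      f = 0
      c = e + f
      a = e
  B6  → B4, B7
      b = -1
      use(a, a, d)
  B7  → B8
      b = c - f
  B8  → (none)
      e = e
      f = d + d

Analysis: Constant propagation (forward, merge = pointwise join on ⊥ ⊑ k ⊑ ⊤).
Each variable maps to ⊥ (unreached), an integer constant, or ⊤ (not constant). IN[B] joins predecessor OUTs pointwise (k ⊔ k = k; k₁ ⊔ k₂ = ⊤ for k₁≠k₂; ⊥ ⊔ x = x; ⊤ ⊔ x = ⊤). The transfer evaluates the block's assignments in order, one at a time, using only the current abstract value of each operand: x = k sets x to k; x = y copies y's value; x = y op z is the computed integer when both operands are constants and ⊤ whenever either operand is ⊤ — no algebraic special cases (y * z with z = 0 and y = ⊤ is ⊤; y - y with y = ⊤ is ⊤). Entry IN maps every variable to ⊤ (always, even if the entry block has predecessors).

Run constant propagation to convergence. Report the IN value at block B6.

Fixpoint table:
  B0:   IN=(all ⊤)   OUT=(all ⊤)
  B1:   IN=(all ⊤)   OUT={e:-3; rest ⊤}
  B2:   IN=(all ⊤)   OUT=(all ⊤)
  B3:   IN=(all ⊤)   OUT=(all ⊤)
  B4:   IN=(all ⊤)   OUT=(all ⊤)
  B5:   IN=(all ⊤)   OUT={f:0; rest ⊤}
  B6:   IN={f:0; rest ⊤}   OUT={b:-1, f:0; rest ⊤}
  B7:   IN={b:-1, f:0; rest ⊤}   OUT={f:0; rest ⊤}
  B8:   IN={f:0; rest ⊤}   OUT=(all ⊤)

Merge at B6: IN[B6] = OUT[B5] = {a: ⊤, b: ⊤, c: ⊤, d: ⊤, e: ⊤, f: 0}

Answer: {a: ⊤, b: ⊤, c: ⊤, d: ⊤, e: ⊤, f: 0}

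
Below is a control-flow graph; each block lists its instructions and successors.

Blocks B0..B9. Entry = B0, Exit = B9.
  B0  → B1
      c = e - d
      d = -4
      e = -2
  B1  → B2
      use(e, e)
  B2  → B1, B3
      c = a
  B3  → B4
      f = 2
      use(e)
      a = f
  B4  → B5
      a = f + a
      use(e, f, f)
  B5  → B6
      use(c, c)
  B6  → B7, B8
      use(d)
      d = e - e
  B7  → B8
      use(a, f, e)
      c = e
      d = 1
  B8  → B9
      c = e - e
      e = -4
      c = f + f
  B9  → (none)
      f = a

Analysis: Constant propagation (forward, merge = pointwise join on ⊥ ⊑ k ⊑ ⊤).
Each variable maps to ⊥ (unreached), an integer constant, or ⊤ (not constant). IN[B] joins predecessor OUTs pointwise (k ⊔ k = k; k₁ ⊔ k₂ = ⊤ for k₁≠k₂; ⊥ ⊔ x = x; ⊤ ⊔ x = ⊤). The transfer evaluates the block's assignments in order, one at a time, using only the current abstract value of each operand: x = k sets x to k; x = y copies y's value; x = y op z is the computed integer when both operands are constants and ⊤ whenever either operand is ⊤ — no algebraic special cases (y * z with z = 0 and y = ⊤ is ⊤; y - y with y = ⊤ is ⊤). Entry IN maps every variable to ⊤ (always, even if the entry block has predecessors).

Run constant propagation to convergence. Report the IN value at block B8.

Per-block solution:
  B0: | IN=(all ⊤) | OUT={d:-4, e:-2; rest ⊤}
  B1: | IN={d:-4, e:-2; rest ⊤} | OUT={d:-4, e:-2; rest ⊤}
  B2: | IN={d:-4, e:-2; rest ⊤} | OUT={d:-4, e:-2; rest ⊤}
  B3: | IN={d:-4, e:-2; rest ⊤} | OUT={a:2, d:-4, e:-2, f:2; rest ⊤}
  B4: | IN={a:2, d:-4, e:-2, f:2; rest ⊤} | OUT={a:4, d:-4, e:-2, f:2; rest ⊤}
  B5: | IN={a:4, d:-4, e:-2, f:2; rest ⊤} | OUT={a:4, d:-4, e:-2, f:2; rest ⊤}
  B6: | IN={a:4, d:-4, e:-2, f:2; rest ⊤} | OUT={a:4, d:0, e:-2, f:2; rest ⊤}
  B7: | IN={a:4, d:0, e:-2, f:2; rest ⊤} | OUT={a:4, c:-2, d:1, e:-2, f:2; rest ⊤}
  B8: | IN={a:4, e:-2, f:2; rest ⊤} | OUT={a:4, c:4, e:-4, f:2; rest ⊤}
  B9: | IN={a:4, c:4, e:-4, f:2; rest ⊤} | OUT={a:4, c:4, e:-4, f:4; rest ⊤}

Merge at B8: IN[B8] = OUT[B6] ⊔ OUT[B7] = {a: 4, b: ⊤, c: ⊤, d: ⊤, e: -2, f: 2}

Answer: {a: 4, b: ⊤, c: ⊤, d: ⊤, e: -2, f: 2}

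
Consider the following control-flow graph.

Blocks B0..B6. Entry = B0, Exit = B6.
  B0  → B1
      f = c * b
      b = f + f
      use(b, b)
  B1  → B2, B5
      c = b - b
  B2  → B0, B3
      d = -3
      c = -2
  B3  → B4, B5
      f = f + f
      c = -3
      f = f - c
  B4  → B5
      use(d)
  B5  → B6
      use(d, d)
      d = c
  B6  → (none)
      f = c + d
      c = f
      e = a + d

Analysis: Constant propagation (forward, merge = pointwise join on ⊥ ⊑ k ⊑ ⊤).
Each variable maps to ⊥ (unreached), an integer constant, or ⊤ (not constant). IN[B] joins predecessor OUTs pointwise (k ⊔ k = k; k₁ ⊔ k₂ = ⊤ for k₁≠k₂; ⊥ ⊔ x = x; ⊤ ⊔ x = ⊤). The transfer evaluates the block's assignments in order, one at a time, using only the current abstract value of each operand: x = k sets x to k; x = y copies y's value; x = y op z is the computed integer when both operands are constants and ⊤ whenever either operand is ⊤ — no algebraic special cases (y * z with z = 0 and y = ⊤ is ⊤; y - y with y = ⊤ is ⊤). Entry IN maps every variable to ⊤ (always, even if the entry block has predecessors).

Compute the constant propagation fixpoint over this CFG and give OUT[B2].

Converged values:
  B0:   IN=(all ⊤)   OUT=(all ⊤)
  B1:   IN=(all ⊤)   OUT=(all ⊤)
  B2:   IN=(all ⊤)   OUT={c:-2, d:-3; rest ⊤}
  B3:   IN={c:-2, d:-3; rest ⊤}   OUT={c:-3, d:-3; rest ⊤}
  B4:   IN={c:-3, d:-3; rest ⊤}   OUT={c:-3, d:-3; rest ⊤}
  B5:   IN=(all ⊤)   OUT=(all ⊤)
  B6:   IN=(all ⊤)   OUT=(all ⊤)

Merge at B2: IN[B2] = OUT[B1] = {a: ⊤, b: ⊤, c: ⊤, d: ⊤, e: ⊤, f: ⊤}
Applying B2's transfer function to that IN value gives OUT[B2] (row B2 above).

Answer: {a: ⊤, b: ⊤, c: -2, d: -3, e: ⊤, f: ⊤}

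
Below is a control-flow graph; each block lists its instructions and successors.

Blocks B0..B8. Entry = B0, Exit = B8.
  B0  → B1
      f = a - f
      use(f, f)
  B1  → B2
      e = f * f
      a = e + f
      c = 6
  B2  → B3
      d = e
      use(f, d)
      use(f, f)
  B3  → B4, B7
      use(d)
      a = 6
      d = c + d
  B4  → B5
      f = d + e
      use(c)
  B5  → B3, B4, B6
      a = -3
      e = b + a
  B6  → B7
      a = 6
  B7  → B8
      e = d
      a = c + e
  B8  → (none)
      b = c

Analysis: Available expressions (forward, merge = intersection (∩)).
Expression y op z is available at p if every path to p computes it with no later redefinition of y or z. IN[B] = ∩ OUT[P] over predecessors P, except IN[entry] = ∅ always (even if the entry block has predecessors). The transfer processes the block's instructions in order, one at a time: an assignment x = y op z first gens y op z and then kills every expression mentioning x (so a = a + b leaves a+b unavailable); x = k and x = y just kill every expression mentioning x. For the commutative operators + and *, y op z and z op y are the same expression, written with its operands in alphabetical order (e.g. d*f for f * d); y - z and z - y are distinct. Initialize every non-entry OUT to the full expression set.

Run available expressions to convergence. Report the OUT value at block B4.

Answer: {d+e}

Working:
Per-block solution:
  B0:   IN={}   OUT={}
  B1:   IN={}   OUT={e+f, f*f}
  B2:   IN={e+f, f*f}   OUT={e+f, f*f}
  B3:   IN={}   OUT={}
  B4:   IN={}   OUT={d+e}
  B5:   IN={d+e}   OUT={a+b}
  B6:   IN={a+b}   OUT={}
  B7:   IN={}   OUT={c+e}
  B8:   IN={c+e}   OUT={c+e}

Merge at B4: IN[B4] = OUT[B3] ∩ OUT[B5] = {}
Applying B4's transfer function to that IN value gives OUT[B4] (row B4 above).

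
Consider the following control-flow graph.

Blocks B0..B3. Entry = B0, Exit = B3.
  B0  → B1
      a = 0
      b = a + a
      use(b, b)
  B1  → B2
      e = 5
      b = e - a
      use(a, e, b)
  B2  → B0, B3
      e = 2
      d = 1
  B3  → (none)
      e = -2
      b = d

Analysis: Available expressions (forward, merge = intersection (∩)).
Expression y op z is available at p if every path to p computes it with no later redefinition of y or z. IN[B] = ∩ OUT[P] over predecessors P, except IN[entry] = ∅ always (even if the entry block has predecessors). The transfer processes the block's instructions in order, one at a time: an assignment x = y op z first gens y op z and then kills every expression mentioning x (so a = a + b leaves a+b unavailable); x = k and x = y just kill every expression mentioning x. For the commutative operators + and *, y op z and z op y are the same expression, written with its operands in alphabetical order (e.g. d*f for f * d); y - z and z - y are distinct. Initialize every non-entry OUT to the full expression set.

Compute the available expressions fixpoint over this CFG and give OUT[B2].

Converged values:
  B0:  IN={}  OUT={a+a}
  B1:  IN={a+a}  OUT={a+a, e-a}
  B2:  IN={a+a, e-a}  OUT={a+a}
  B3:  IN={a+a}  OUT={a+a}

Merge at B2: IN[B2] = OUT[B1] = {a+a, e-a}
Applying B2's transfer function to that IN value gives OUT[B2] (row B2 above).

Answer: {a+a}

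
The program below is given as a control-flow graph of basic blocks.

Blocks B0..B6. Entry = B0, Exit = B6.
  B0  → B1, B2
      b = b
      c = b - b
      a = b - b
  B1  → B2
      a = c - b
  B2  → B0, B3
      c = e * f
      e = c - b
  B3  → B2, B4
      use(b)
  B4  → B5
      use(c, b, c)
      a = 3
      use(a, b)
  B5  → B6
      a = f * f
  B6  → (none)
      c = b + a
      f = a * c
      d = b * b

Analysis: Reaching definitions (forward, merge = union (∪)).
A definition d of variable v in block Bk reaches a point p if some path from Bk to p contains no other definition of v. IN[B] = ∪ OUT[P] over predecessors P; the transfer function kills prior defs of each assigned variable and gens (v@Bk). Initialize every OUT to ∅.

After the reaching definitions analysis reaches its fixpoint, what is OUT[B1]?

Answer: {a@B1, b@B0, c@B0, e@B2}

Working:
Converged values:
  B0:  IN={a@B0, a@B1, b@B0, c@B2, e@B2}  OUT={a@B0, b@B0, c@B0, e@B2}
  B1:  IN={a@B0, b@B0, c@B0, e@B2}  OUT={a@B1, b@B0, c@B0, e@B2}
  B2:  IN={a@B0, a@B1, b@B0, c@B0, c@B2, e@B2}  OUT={a@B0, a@B1, b@B0, c@B2, e@B2}
  B3:  IN={a@B0, a@B1, b@B0, c@B2, e@B2}  OUT={a@B0, a@B1, b@B0, c@B2, e@B2}
  B4:  IN={a@B0, a@B1, b@B0, c@B2, e@B2}  OUT={a@B4, b@B0, c@B2, e@B2}
  B5:  IN={a@B4, b@B0, c@B2, e@B2}  OUT={a@B5, b@B0, c@B2, e@B2}
  B6:  IN={a@B5, b@B0, c@B2, e@B2}  OUT={a@B5, b@B0, c@B6, d@B6, e@B2, f@B6}

Merge at B1: IN[B1] = OUT[B0] = {a@B0, b@B0, c@B0, e@B2}
Applying B1's transfer function to that IN value gives OUT[B1] (row B1 above).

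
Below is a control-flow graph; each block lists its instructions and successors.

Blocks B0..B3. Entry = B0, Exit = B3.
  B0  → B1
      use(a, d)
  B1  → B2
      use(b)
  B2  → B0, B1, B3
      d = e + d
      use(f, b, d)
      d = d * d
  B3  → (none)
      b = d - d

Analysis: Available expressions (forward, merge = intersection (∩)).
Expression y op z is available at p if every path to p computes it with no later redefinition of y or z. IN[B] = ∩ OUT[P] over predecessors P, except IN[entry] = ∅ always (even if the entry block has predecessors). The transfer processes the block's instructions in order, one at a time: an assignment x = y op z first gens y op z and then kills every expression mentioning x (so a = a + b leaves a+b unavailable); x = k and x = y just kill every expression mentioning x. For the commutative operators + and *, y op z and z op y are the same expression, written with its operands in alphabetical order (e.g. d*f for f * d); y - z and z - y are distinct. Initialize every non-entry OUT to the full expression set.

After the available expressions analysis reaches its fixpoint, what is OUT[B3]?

Per-block solution:
  B0: | IN={} | OUT={}
  B1: | IN={} | OUT={}
  B2: | IN={} | OUT={}
  B3: | IN={} | OUT={d-d}

Merge at B3: IN[B3] = OUT[B2] = {}
Applying B3's transfer function to that IN value gives OUT[B3] (row B3 above).

Answer: {d-d}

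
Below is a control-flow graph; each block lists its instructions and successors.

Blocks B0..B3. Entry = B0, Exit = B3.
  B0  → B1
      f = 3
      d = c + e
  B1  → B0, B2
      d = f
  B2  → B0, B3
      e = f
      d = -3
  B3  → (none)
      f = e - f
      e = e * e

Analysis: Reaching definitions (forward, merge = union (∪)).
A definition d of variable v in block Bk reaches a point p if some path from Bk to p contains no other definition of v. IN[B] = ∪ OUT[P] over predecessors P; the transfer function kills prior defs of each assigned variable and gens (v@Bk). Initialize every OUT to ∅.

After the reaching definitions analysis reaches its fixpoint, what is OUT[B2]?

Answer: {d@B2, e@B2, f@B0}

Working:
Per-block solution:
  B0:  IN={d@B1, d@B2, e@B2, f@B0}  OUT={d@B0, e@B2, f@B0}
  B1:  IN={d@B0, e@B2, f@B0}  OUT={d@B1, e@B2, f@B0}
  B2:  IN={d@B1, e@B2, f@B0}  OUT={d@B2, e@B2, f@B0}
  B3:  IN={d@B2, e@B2, f@B0}  OUT={d@B2, e@B3, f@B3}

Merge at B2: IN[B2] = OUT[B1] = {d@B1, e@B2, f@B0}
Applying B2's transfer function to that IN value gives OUT[B2] (row B2 above).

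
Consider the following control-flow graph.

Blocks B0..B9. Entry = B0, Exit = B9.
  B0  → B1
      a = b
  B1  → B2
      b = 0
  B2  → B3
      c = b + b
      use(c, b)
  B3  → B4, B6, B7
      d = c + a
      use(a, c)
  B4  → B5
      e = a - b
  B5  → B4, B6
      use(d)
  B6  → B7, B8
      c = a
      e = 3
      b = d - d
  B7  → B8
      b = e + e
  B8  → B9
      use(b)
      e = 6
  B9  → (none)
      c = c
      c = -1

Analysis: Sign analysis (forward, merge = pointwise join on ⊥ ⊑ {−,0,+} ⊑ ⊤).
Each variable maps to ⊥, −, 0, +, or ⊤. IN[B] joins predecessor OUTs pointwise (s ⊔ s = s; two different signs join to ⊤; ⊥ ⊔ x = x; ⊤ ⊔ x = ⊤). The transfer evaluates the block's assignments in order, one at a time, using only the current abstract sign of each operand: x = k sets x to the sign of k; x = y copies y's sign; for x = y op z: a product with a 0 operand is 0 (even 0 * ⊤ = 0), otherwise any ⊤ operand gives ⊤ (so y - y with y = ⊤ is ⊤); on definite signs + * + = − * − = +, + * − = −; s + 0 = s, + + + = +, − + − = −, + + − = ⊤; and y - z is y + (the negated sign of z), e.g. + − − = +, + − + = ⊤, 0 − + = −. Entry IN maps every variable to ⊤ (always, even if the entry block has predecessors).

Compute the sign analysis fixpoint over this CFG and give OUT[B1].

Answer: {a: ⊤, b: 0, c: ⊤, d: ⊤, e: ⊤, f: ⊤}

Trace:
Fixpoint table:
  B0:   IN=(all ⊤)   OUT=(all ⊤)
  B1:   IN=(all ⊤)   OUT={b:0; rest ⊤}
  B2:   IN={b:0; rest ⊤}   OUT={b:0, c:0; rest ⊤}
  B3:   IN={b:0, c:0; rest ⊤}   OUT={b:0, c:0; rest ⊤}
  B4:   IN={b:0, c:0; rest ⊤}   OUT={b:0, c:0; rest ⊤}
  B5:   IN={b:0, c:0; rest ⊤}   OUT={b:0, c:0; rest ⊤}
  B6:   IN={b:0, c:0; rest ⊤}   OUT={e:+; rest ⊤}
  B7:   IN=(all ⊤)   OUT=(all ⊤)
  B8:   IN=(all ⊤)   OUT={e:+; rest ⊤}
  B9:   IN={e:+; rest ⊤}   OUT={c:-, e:+; rest ⊤}

Merge at B1: IN[B1] = OUT[B0] = {a: ⊤, b: ⊤, c: ⊤, d: ⊤, e: ⊤, f: ⊤}
Applying B1's transfer function to that IN value gives OUT[B1] (row B1 above).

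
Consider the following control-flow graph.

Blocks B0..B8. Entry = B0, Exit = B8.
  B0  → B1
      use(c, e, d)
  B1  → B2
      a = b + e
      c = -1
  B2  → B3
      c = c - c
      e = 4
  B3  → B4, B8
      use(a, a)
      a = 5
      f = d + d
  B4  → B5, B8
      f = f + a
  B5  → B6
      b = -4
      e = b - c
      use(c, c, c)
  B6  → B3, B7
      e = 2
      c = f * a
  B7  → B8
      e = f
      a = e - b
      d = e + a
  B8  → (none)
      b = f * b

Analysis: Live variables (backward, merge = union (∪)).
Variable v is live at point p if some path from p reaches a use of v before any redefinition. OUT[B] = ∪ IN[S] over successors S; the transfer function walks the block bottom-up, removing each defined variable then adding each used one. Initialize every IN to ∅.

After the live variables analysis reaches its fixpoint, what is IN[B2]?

Fixpoint table:
  B0:  IN={b, c, d, e}  OUT={b, d, e}
  B1:  IN={b, d, e}  OUT={a, b, c, d}
  B2:  IN={a, b, c, d}  OUT={a, b, c, d}
  B3:  IN={a, b, c, d}  OUT={a, b, c, d, f}
  B4:  IN={a, b, c, d, f}  OUT={a, b, c, d, f}
  B5:  IN={a, c, d, f}  OUT={a, b, d, f}
  B6:  IN={a, b, d, f}  OUT={a, b, c, d, f}
  B7:  IN={b, f}  OUT={b, f}
  B8:  IN={b, f}  OUT={}

Merge at B2: OUT[B2] = IN[B3] = {a, b, c, d}
Applying B2's transfer function to that OUT value gives IN[B2] (row B2 above).

Answer: {a, b, c, d}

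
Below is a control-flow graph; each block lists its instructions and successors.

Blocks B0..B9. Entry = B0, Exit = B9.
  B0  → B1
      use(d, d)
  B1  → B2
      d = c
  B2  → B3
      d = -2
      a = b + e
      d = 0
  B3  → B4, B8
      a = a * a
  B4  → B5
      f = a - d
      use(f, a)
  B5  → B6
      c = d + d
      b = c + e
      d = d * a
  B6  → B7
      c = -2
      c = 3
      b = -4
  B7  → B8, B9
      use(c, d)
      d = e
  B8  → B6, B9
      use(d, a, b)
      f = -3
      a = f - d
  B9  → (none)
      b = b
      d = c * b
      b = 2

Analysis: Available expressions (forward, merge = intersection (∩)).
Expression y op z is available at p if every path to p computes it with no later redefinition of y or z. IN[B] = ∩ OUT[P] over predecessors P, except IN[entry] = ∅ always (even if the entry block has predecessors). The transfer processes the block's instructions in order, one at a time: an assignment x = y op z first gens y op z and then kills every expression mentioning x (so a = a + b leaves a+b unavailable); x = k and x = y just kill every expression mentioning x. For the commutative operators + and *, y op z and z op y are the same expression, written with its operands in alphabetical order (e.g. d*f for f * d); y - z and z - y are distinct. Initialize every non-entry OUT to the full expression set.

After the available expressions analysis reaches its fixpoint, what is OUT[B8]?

Fixpoint table:
  B0: | IN={} | OUT={}
  B1: | IN={} | OUT={}
  B2: | IN={} | OUT={b+e}
  B3: | IN={b+e} | OUT={b+e}
  B4: | IN={b+e} | OUT={a-d, b+e}
  B5: | IN={a-d, b+e} | OUT={c+e}
  B6: | IN={} | OUT={}
  B7: | IN={} | OUT={}
  B8: | IN={} | OUT={f-d}
  B9: | IN={} | OUT={}

Merge at B8: IN[B8] = OUT[B3] ∩ OUT[B7] = {}
Applying B8's transfer function to that IN value gives OUT[B8] (row B8 above).

Answer: {f-d}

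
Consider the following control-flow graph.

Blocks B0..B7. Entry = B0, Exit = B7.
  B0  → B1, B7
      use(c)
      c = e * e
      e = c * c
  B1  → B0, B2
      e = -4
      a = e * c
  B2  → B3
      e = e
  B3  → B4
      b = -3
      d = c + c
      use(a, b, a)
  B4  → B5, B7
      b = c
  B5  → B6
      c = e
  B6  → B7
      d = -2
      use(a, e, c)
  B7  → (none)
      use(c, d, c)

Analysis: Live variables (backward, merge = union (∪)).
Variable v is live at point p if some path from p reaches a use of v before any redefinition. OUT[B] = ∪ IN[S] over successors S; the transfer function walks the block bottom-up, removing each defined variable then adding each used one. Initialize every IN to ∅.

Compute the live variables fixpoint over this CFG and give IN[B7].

Answer: {c, d}

Derivation:
Fixpoint table:
  B0:  IN={c, d, e}  OUT={c, d}
  B1:  IN={c, d}  OUT={a, c, d, e}
  B2:  IN={a, c, e}  OUT={a, c, e}
  B3:  IN={a, c, e}  OUT={a, c, d, e}
  B4:  IN={a, c, d, e}  OUT={a, c, d, e}
  B5:  IN={a, e}  OUT={a, c, e}
  B6:  IN={a, c, e}  OUT={c, d}
  B7:  IN={c, d}  OUT={}

B7 is the boundary node: OUT[B7] = {}
Applying B7's transfer function to that OUT value gives IN[B7] (row B7 above).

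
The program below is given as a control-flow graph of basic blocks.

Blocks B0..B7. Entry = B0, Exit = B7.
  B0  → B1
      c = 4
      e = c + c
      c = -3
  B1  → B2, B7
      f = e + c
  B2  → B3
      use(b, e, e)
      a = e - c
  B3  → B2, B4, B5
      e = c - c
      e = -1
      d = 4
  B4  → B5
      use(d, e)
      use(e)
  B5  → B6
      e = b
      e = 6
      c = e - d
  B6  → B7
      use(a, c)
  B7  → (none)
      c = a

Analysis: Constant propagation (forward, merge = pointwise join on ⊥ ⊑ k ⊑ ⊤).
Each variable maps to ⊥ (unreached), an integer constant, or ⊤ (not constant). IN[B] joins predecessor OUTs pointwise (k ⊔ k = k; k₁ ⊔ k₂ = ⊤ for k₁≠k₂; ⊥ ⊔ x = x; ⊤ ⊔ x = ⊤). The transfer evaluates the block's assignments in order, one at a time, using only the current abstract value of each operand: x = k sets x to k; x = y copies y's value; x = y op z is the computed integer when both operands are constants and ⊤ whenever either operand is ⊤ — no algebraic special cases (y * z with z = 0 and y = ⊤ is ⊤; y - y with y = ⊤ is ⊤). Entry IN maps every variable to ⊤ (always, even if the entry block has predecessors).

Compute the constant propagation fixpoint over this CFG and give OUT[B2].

Converged values:
  B0:  IN=(all ⊤)  OUT={c:-3, e:8; rest ⊤}
  B1:  IN={c:-3, e:8; rest ⊤}  OUT={c:-3, e:8, f:5; rest ⊤}
  B2:  IN={c:-3, f:5; rest ⊤}  OUT={c:-3, f:5; rest ⊤}
  B3:  IN={c:-3, f:5; rest ⊤}  OUT={c:-3, d:4, e:-1, f:5; rest ⊤}
  B4:  IN={c:-3, d:4, e:-1, f:5; rest ⊤}  OUT={c:-3, d:4, e:-1, f:5; rest ⊤}
  B5:  IN={c:-3, d:4, e:-1, f:5; rest ⊤}  OUT={c:2, d:4, e:6, f:5; rest ⊤}
  B6:  IN={c:2, d:4, e:6, f:5; rest ⊤}  OUT={c:2, d:4, e:6, f:5; rest ⊤}
  B7:  IN={f:5; rest ⊤}  OUT={f:5; rest ⊤}

Merge at B2: IN[B2] = OUT[B1] ⊔ OUT[B3] = {a: ⊤, b: ⊤, c: -3, d: ⊤, e: ⊤, f: 5}
Applying B2's transfer function to that IN value gives OUT[B2] (row B2 above).

Answer: {a: ⊤, b: ⊤, c: -3, d: ⊤, e: ⊤, f: 5}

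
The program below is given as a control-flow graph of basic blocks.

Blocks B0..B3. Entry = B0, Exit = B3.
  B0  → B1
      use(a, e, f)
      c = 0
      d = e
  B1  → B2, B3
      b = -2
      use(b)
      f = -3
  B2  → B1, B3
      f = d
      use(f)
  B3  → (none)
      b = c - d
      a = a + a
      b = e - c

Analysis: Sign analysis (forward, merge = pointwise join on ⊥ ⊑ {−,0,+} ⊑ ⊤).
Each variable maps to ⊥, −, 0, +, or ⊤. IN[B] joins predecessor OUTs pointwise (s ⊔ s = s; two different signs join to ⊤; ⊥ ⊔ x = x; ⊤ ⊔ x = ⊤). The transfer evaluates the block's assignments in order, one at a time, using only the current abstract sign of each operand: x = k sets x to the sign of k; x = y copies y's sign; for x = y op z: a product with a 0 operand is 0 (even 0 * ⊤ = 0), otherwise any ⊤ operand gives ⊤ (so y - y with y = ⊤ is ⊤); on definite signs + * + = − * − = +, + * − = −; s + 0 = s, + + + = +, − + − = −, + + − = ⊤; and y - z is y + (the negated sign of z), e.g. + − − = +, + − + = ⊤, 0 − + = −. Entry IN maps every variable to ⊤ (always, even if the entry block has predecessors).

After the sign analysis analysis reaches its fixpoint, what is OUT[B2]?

Fixpoint table:
  B0:  IN=(all ⊤)  OUT={c:0; rest ⊤}
  B1:  IN={c:0; rest ⊤}  OUT={b:-, c:0, f:-; rest ⊤}
  B2:  IN={b:-, c:0, f:-; rest ⊤}  OUT={b:-, c:0; rest ⊤}
  B3:  IN={b:-, c:0; rest ⊤}  OUT={c:0; rest ⊤}

Merge at B2: IN[B2] = OUT[B1] = {a: ⊤, b: -, c: 0, d: ⊤, e: ⊤, f: -}
Applying B2's transfer function to that IN value gives OUT[B2] (row B2 above).

Answer: {a: ⊤, b: -, c: 0, d: ⊤, e: ⊤, f: ⊤}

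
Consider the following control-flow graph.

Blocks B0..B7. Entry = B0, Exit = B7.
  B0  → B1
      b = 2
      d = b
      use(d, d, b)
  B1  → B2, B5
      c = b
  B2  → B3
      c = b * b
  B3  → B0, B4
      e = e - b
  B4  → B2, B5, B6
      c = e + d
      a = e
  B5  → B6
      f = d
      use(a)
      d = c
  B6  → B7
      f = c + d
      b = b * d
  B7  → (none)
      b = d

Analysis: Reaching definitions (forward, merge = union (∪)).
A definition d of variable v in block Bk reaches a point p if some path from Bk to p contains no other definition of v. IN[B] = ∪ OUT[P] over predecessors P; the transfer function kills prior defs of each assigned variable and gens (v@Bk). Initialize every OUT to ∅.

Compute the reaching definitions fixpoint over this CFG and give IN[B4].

Converged values:
  B0:  IN={a@B4, b@B0, c@B2, d@B0, e@B3}  OUT={a@B4, b@B0, c@B2, d@B0, e@B3}
  B1:  IN={a@B4, b@B0, c@B2, d@B0, e@B3}  OUT={a@B4, b@B0, c@B1, d@B0, e@B3}
  B2:  IN={a@B4, b@B0, c@B1, c@B4, d@B0, e@B3}  OUT={a@B4, b@B0, c@B2, d@B0, e@B3}
  B3:  IN={a@B4, b@B0, c@B2, d@B0, e@B3}  OUT={a@B4, b@B0, c@B2, d@B0, e@B3}
  B4:  IN={a@B4, b@B0, c@B2, d@B0, e@B3}  OUT={a@B4, b@B0, c@B4, d@B0, e@B3}
  B5:  IN={a@B4, b@B0, c@B1, c@B4, d@B0, e@B3}  OUT={a@B4, b@B0, c@B1, c@B4, d@B5, e@B3, f@B5}
  B6:  IN={a@B4, b@B0, c@B1, c@B4, d@B0, d@B5, e@B3, f@B5}  OUT={a@B4, b@B6, c@B1, c@B4, d@B0, d@B5, e@B3, f@B6}
  B7:  IN={a@B4, b@B6, c@B1, c@B4, d@B0, d@B5, e@B3, f@B6}  OUT={a@B4, b@B7, c@B1, c@B4, d@B0, d@B5, e@B3, f@B6}

Merge at B4: IN[B4] = OUT[B3] = {a@B4, b@B0, c@B2, d@B0, e@B3}

Answer: {a@B4, b@B0, c@B2, d@B0, e@B3}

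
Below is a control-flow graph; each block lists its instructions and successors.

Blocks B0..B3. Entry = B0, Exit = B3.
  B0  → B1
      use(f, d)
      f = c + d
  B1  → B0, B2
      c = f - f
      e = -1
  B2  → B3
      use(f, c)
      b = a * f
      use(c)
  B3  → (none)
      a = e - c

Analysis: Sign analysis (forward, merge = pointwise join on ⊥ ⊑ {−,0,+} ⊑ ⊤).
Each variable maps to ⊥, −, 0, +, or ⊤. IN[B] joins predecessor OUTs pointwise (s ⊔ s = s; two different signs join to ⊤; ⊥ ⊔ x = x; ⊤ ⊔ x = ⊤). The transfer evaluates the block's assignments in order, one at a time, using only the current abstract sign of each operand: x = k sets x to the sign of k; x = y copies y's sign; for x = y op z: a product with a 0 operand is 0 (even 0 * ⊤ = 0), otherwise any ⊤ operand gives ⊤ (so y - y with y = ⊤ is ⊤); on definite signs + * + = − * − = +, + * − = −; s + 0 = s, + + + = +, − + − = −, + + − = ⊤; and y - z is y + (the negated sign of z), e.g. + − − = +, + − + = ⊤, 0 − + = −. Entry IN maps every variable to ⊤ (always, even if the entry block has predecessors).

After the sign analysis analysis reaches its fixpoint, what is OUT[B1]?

Converged values:
  B0:   IN=(all ⊤)   OUT=(all ⊤)
  B1:   IN=(all ⊤)   OUT={e:-; rest ⊤}
  B2:   IN={e:-; rest ⊤}   OUT={e:-; rest ⊤}
  B3:   IN={e:-; rest ⊤}   OUT={e:-; rest ⊤}

Merge at B1: IN[B1] = OUT[B0] = {a: ⊤, b: ⊤, c: ⊤, d: ⊤, e: ⊤, f: ⊤}
Applying B1's transfer function to that IN value gives OUT[B1] (row B1 above).

Answer: {a: ⊤, b: ⊤, c: ⊤, d: ⊤, e: -, f: ⊤}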